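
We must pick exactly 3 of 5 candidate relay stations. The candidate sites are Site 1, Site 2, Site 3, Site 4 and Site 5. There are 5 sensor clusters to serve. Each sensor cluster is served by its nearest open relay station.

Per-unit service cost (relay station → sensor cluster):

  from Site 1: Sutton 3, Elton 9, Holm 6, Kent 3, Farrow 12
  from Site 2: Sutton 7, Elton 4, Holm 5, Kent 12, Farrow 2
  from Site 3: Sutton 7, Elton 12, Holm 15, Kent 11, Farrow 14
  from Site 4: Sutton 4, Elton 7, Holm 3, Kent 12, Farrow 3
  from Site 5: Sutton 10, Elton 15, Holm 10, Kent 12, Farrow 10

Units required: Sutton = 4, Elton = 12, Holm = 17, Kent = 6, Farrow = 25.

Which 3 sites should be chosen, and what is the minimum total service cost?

Choose Site 1, Site 2 and Site 4; total service cost 179.

With exactly 3 open, each sensor cluster uses its cheapest among the chosen.
{Site 1, Site 2, Site 4}: Sutton→Site 1 3·4=12, Elton→Site 2 4·12=48, Holm→Site 4 3·17=51, Kent→Site 1 3·6=18, Farrow→Site 2 2·25=50. Service cost 179.
{Site 1, Site 2, Site 3}: service cost 213
{Site 1, Site 2, Site 5}: service cost 213
Among all 10 size-3 choices, {Site 1, Site 2, Site 4} is lowest.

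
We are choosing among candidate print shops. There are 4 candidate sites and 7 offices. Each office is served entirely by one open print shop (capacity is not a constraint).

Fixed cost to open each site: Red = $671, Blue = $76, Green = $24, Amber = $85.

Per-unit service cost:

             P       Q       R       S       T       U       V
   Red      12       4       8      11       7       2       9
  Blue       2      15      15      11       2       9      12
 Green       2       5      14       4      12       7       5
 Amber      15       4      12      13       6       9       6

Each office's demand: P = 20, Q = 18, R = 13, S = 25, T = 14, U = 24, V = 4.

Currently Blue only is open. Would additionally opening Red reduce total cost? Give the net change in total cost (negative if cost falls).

Current service cost with {Blue}: 1072.
Adding Red: each office re-picks its cheapest; new service cost 603, saving 469.
Extra fixed cost: 671. Net change = 671 − 469 = 202.
(Totals: 1148 → 1350.)

No — net change +202 (cost rises by 202).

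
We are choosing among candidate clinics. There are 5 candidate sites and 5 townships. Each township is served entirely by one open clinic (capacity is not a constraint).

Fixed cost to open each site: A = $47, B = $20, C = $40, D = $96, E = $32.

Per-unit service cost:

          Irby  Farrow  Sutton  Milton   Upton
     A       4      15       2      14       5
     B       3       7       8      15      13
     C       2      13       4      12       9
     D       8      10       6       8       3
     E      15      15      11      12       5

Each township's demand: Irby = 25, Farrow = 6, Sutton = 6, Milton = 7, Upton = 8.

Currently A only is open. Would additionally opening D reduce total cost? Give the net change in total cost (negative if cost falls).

No — net change +8 (cost rises by 8).

Current service cost with {A}: 340.
Adding D: each township re-picks its cheapest; new service cost 252, saving 88.
Extra fixed cost: 96. Net change = 96 − 88 = 8.
(Totals: 387 → 395.)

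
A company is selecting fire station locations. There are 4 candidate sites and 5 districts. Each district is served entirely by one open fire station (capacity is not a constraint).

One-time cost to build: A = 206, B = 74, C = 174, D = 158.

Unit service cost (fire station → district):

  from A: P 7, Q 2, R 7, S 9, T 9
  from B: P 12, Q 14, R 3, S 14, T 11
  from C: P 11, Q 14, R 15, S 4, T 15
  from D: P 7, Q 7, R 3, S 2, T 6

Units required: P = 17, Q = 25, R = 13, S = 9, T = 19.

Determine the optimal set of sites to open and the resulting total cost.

For any fixed open set, each district goes to its cheapest open site; total = fixed + service.
{D}: P→D 7·17=119, Q→D 7·25=175, R→D 3·13=39, S→D 2·9=18, T→D 6·19=114. Service 465; fixed 158; total 623.
{B, D}: service 465 + fixed 232 = 697
{A, D}: service 340 + fixed 364 = 704
{A, B, C, D}: service 340 + fixed 612 = 952
(All 15 nonempty subsets were checked; D only is lowest.)

Open D only; minimum total cost 623.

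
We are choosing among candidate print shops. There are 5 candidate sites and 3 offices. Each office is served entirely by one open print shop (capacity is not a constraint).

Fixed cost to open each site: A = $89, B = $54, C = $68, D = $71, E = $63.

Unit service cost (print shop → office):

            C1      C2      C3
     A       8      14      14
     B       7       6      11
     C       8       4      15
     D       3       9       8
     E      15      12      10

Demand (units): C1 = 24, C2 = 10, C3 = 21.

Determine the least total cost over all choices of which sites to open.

For any fixed open set, each office goes to its cheapest open site; total = fixed + service.
{D}: C1→D 3·24=72, C2→D 9·10=90, C3→D 8·21=168. Service 330; fixed 71; total 401.
{C, D}: service 280 + fixed 139 = 419
{B, D}: C1→D 3·24=72, C2→B 6·10=60, C3→D 8·21=168. Service 300; fixed 125; total 425.
{A, B, C, D, E}: service 280 + fixed 345 = 625
No other subset beats 401.

Minimum total cost: 401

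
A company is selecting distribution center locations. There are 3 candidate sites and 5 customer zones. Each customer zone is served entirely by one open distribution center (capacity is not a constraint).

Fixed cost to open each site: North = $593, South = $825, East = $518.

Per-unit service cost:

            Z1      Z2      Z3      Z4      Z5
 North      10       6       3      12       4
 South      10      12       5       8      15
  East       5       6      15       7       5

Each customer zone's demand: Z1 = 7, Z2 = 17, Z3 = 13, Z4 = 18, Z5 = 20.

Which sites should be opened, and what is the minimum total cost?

Open East only; minimum total cost 1076.

For any fixed open set, each customer zone goes to its cheapest open site; total = fixed + service.
{East}: Z1→East 5·7=35, Z2→East 6·17=102, Z3→East 15·13=195, Z4→East 7·18=126, Z5→East 5·20=100. Service 558; fixed 518; total 1076.
{North}: service 507 + fixed 593 = 1100
{North, East}: service 382 + fixed 1111 = 1493
{North, South, East}: service 382 + fixed 1936 = 2318
No other subset beats 1076.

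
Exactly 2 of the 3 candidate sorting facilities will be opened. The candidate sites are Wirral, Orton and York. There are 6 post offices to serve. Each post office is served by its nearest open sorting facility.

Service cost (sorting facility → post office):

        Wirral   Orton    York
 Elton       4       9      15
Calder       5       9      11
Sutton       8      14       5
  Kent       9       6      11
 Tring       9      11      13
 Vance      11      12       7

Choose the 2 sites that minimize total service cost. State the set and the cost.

With exactly 2 open, each post office uses its cheapest among the chosen.
{Wirral, York}: Elton→Wirral 4, Calder→Wirral 5, Sutton→York 5, Kent→Wirral 9, Tring→Wirral 9, Vance→York 7. Service cost 39.
{Wirral, Orton}: service cost 43
{Orton, York}: service cost 47
Among all 3 size-2 choices, {Wirral, York} is lowest.

Choose Wirral and York; total service cost 39.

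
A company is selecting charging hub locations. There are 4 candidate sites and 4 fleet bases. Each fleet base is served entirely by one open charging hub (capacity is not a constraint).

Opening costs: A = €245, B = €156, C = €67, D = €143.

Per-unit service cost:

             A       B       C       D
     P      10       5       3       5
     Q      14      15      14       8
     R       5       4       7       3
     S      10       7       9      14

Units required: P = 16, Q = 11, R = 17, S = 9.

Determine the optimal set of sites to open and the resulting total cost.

For any fixed open set, each fleet base goes to its cheapest open site; total = fixed + service.
{C}: P→C 3·16=48, Q→C 14·11=154, R→C 7·17=119, S→C 9·9=81. Service 402; fixed 67; total 469.
{C, D}: service 268 + fixed 210 = 478
{D}: P→D 5·16=80, Q→D 8·11=88, R→D 3·17=51, S→D 14·9=126. Service 345; fixed 143; total 488.
{A, B, C, D}: P→C 3·16=48, Q→D 8·11=88, R→D 3·17=51, S→B 7·9=63. Service 250; fixed 611; total 861.
(All 15 nonempty subsets were checked; C only is lowest.)

Open C only; minimum total cost 469.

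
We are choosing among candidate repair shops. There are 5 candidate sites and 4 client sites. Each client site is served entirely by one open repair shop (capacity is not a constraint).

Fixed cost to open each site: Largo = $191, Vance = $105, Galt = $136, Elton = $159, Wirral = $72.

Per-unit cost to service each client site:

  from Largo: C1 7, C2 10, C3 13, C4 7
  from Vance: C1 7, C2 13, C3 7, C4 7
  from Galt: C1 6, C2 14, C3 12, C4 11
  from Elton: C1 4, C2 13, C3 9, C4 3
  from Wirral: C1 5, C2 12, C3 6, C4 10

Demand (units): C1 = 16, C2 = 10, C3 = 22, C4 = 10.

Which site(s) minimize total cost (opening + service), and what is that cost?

For any fixed open set, each client site goes to its cheapest open site; total = fixed + service.
{Wirral}: C1→Wirral 5·16=80, C2→Wirral 12·10=120, C3→Wirral 6·22=132, C4→Wirral 10·10=100. Service 432; fixed 72; total 504.
{Vance}: service 466 + fixed 105 = 571
{Elton, Wirral}: C1→Elton 4·16=64, C2→Wirral 12·10=120, C3→Wirral 6·22=132, C4→Elton 3·10=30. Service 346; fixed 231; total 577.
{Largo, Vance, Galt, Elton, Wirral}: service 326 + fixed 663 = 989
No other subset beats 504.

Open Wirral only; minimum total cost 504.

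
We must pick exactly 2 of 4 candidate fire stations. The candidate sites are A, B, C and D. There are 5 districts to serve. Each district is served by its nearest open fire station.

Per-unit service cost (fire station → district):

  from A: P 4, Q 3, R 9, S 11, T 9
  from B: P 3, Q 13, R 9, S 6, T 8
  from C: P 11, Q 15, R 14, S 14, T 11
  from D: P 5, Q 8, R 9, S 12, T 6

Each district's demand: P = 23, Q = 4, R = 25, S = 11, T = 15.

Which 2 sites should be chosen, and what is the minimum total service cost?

Choose B and D; total service cost 482.

With exactly 2 open, each district uses its cheapest among the chosen.
{B, D}: P→B 3·23=69, Q→D 8·4=32, R→B 9·25=225, S→B 6·11=66, T→D 6·15=90. Service cost 482.
{A, B}: service cost 492
{B, C}: service cost 532
Among all 6 size-2 choices, {B, D} is lowest.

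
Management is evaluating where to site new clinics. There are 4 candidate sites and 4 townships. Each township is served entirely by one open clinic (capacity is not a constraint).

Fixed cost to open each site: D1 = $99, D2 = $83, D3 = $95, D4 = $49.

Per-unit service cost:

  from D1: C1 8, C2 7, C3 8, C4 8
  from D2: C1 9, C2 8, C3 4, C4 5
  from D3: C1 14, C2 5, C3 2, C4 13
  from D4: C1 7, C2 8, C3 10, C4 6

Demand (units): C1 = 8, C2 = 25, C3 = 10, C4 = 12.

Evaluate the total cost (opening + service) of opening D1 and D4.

Total cost: 531

Each township is assigned to its cheapest site among the open ones.
{D1, D4}: C1→D4 7·8=56, C2→D1 7·25=175, C3→D1 8·10=80, C4→D4 6·12=72. Service 383; fixed 148; total 531.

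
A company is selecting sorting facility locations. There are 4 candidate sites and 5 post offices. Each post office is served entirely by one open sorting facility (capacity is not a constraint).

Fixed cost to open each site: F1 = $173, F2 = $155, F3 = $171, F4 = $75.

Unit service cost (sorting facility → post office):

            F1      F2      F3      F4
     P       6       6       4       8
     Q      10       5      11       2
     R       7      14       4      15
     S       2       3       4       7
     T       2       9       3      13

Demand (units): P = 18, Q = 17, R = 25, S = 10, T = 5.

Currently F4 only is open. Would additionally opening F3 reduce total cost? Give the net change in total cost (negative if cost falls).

Yes — net change −256 (cost falls by 256).

Current service cost with {F4}: 688.
Adding F3: each post office re-picks its cheapest; new service cost 261, saving 427.
Extra fixed cost: 171. Net change = 171 − 427 = -256.
(Totals: 763 → 507.)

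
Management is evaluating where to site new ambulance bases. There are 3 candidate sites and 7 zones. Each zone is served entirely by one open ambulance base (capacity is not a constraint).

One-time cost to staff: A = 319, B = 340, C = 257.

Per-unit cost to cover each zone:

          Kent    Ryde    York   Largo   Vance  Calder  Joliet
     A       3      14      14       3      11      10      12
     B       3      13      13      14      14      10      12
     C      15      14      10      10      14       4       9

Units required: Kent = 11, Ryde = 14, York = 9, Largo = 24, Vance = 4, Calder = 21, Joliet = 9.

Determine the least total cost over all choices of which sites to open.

For any fixed open set, each zone goes to its cheapest open site; total = fixed + service.
{A}: Kent→A 3·11=33, Ryde→A 14·14=196, York→A 14·9=126, Largo→A 3·24=72, Vance→A 11·4=44, Calder→A 10·21=210, Joliet→A 12·9=108. Service 789; fixed 319; total 1108.
{C}: Kent→C 15·11=165, Ryde→C 14·14=196, York→C 10·9=90, Largo→C 10·24=240, Vance→C 14·4=56, Calder→C 4·21=84, Joliet→C 9·9=81. Service 912; fixed 257; total 1169.
{A, C}: service 600 + fixed 576 = 1176
{A, B, C}: service 586 + fixed 916 = 1502
(All 7 nonempty subsets were checked; A only is lowest.)

Minimum total cost: 1108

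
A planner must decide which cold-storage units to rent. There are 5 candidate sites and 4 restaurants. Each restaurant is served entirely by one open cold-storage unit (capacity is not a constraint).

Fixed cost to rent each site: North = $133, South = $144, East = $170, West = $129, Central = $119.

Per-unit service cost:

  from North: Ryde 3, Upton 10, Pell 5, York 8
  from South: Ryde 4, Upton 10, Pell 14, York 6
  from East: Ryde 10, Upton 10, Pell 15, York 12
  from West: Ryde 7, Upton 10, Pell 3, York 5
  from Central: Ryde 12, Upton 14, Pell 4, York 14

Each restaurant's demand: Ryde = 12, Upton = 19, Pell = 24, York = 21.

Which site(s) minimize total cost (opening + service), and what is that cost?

For any fixed open set, each restaurant goes to its cheapest open site; total = fixed + service.
{West}: Ryde→West 7·12=84, Upton→West 10·19=190, Pell→West 3·24=72, York→West 5·21=105. Service 451; fixed 129; total 580.
{North}: Ryde→North 3·12=36, Upton→North 10·19=190, Pell→North 5·24=120, York→North 8·21=168. Service 514; fixed 133; total 647.
{North, West}: service 403 + fixed 262 = 665
{North, South, East, West, Central}: service 403 + fixed 695 = 1098
No other subset beats 580.

Open West only; minimum total cost 580.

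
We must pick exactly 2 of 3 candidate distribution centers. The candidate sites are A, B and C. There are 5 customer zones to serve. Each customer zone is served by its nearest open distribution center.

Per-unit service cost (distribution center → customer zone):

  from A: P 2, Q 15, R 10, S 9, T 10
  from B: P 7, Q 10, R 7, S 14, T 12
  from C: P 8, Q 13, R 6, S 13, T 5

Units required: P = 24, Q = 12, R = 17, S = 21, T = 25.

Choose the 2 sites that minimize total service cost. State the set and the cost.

With exactly 2 open, each customer zone uses its cheapest among the chosen.
{A, C}: P→A 2·24=48, Q→C 13·12=156, R→C 6·17=102, S→A 9·21=189, T→C 5·25=125. Service cost 620.
{A, B}: service cost 726
{B, C}: service cost 788
Among all 3 size-2 choices, {A, C} is lowest.

Choose A and C; total service cost 620.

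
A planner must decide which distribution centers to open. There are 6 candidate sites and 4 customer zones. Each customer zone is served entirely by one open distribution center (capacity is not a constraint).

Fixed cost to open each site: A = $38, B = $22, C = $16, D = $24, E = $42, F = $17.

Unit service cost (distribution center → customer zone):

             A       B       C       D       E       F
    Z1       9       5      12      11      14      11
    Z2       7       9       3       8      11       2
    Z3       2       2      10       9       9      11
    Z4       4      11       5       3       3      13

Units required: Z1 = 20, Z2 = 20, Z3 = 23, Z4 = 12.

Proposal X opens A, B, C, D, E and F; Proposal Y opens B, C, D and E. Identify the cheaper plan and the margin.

Proposal Y is cheaper by 35.

Proposal X: {A, B, C, D, E, F}: Z1→B 5·20=100, Z2→F 2·20=40, Z3→A 2·23=46, Z4→D 3·12=36. Service 222; fixed 159; total 381.
Proposal Y: {B, C, D, E}: Z1→B 5·20=100, Z2→C 3·20=60, Z3→B 2·23=46, Z4→D 3·12=36. Service 242; fixed 104; total 346.
Difference: |381 − 346| = 35.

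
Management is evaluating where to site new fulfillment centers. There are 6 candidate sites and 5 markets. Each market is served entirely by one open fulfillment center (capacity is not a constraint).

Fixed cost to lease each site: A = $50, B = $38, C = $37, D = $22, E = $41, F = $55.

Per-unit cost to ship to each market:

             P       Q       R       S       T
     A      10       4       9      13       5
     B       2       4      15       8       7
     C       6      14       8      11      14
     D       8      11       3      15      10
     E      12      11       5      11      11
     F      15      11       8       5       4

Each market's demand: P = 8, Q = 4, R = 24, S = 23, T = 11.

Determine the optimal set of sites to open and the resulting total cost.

Open B, D and F; minimum total cost 378.

For any fixed open set, each market goes to its cheapest open site; total = fixed + service.
{B, D, F}: P→B 2·8=16, Q→B 4·4=16, R→D 3·24=72, S→F 5·23=115, T→F 4·11=44. Service 263; fixed 115; total 378.
{B, C, D, F}: service 263 + fixed 152 = 415
{D, F}: service 339 + fixed 77 = 416
{A, B, C, D, E, F}: service 263 + fixed 243 = 506
No other subset beats 378.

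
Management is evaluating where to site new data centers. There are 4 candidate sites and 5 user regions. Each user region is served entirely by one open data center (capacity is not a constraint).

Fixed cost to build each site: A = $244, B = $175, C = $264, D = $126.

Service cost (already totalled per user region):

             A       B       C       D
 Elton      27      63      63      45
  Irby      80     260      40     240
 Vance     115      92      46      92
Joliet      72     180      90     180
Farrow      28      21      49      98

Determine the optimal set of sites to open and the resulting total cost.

For any fixed open set, each user region goes to its cheapest open site; total = fixed + service.
{C}: Elton→C 63, Irby→C 40, Vance→C 46, Joliet→C 90, Farrow→C 49. Service 288; fixed 264; total 552.
{A}: service 322 + fixed 244 = 566
{C, D}: Elton→D 45, Irby→C 40, Vance→C 46, Joliet→C 90, Farrow→C 49. Service 270; fixed 390; total 660.
{A, B, C, D}: service 206 + fixed 809 = 1015
No other subset beats 552.

Open C only; minimum total cost 552.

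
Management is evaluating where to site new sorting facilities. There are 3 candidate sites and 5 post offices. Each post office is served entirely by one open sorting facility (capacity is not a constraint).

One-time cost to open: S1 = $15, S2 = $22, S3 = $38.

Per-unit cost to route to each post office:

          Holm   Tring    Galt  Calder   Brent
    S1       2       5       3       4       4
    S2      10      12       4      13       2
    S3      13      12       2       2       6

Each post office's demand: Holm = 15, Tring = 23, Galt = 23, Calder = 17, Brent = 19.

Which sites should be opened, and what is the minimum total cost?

Open S1, S2 and S3; minimum total cost 338.

For any fixed open set, each post office goes to its cheapest open site; total = fixed + service.
{S1, S2, S3}: Holm→S1 2·15=30, Tring→S1 5·23=115, Galt→S3 2·23=46, Calder→S3 2·17=34, Brent→S2 2·19=38. Service 263; fixed 75; total 338.
{S1, S3}: service 301 + fixed 53 = 354
{S1, S2}: Holm→S1 2·15=30, Tring→S1 5·23=115, Galt→S1 3·23=69, Calder→S1 4·17=68, Brent→S2 2·19=38. Service 320; fixed 37; total 357.
{S1}: Holm→S1 2·15=30, Tring→S1 5·23=115, Galt→S1 3·23=69, Calder→S1 4·17=68, Brent→S1 4·19=76. Service 358; fixed 15; total 373.
(All 7 nonempty subsets were checked; S1, S2 and S3 is lowest.)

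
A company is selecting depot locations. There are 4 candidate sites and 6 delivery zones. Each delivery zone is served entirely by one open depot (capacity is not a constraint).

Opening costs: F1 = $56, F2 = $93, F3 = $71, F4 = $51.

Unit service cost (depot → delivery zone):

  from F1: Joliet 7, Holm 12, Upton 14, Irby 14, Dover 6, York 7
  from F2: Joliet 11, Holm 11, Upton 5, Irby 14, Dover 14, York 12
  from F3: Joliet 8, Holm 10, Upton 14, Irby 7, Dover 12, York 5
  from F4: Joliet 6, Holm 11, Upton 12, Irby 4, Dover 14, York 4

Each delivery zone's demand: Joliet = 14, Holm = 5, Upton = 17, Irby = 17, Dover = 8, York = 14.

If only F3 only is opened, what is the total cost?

Each delivery zone is assigned to its cheapest site among the open ones.
{F3}: Joliet→F3 8·14=112, Holm→F3 10·5=50, Upton→F3 14·17=238, Irby→F3 7·17=119, Dover→F3 12·8=96, York→F3 5·14=70. Service 685; fixed 71; total 756.

Total cost: 756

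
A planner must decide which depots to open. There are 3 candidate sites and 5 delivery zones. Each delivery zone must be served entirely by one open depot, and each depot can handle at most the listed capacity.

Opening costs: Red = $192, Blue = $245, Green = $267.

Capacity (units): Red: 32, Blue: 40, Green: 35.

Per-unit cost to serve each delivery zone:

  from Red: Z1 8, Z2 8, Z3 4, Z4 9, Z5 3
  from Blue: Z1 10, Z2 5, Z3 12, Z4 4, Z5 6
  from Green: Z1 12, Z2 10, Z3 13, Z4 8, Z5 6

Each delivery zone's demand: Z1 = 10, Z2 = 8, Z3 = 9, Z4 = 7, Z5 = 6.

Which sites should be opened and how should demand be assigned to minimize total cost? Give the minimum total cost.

Open {Blue}: Z1→Blue 10·10=100, Z2→Blue 5·8=40, Z3→Blue 12·9=108, Z4→Blue 4·7=28, Z5→Blue 6·6=36.
Loads: Blue carries 40/40. Service 312; fixed 245; total 557.
Next best feasible plan costs 639.

Minimum total cost: 557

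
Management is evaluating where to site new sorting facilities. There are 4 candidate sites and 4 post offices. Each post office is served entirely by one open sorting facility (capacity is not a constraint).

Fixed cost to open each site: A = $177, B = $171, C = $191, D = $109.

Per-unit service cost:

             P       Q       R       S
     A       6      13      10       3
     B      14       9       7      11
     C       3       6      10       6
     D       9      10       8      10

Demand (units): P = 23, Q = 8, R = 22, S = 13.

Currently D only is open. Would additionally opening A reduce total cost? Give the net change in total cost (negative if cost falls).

No — net change +17 (cost rises by 17).

Current service cost with {D}: 593.
Adding A: each post office re-picks its cheapest; new service cost 433, saving 160.
Extra fixed cost: 177. Net change = 177 − 160 = 17.
(Totals: 702 → 719.)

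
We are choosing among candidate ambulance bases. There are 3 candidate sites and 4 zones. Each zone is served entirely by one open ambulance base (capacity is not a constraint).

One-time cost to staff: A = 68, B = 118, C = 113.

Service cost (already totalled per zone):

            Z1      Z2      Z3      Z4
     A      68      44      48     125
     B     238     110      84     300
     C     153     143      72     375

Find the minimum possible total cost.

Minimum total cost: 353

For any fixed open set, each zone goes to its cheapest open site; total = fixed + service.
{A}: Z1→A 68, Z2→A 44, Z3→A 48, Z4→A 125. Service 285; fixed 68; total 353.
{A, C}: Z1→A 68, Z2→A 44, Z3→A 48, Z4→A 125. Service 285; fixed 181; total 466.
{A, B}: service 285 + fixed 186 = 471
{A, B, C}: service 285 + fixed 299 = 584
(All 7 nonempty subsets were checked; A only is lowest.)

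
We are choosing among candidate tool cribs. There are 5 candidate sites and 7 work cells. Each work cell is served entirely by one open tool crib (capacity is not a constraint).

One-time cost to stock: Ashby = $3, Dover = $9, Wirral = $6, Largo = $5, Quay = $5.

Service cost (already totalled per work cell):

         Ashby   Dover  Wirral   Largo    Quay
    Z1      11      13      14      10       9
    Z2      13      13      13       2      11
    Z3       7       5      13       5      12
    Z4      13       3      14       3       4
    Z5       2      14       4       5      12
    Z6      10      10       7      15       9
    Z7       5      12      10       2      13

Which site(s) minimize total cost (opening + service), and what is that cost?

For any fixed open set, each work cell goes to its cheapest open site; total = fixed + service.
{Ashby, Largo}: Z1→Largo 10, Z2→Largo 2, Z3→Largo 5, Z4→Largo 3, Z5→Ashby 2, Z6→Ashby 10, Z7→Largo 2. Service 34; fixed 8; total 42.
{Wirral, Largo}: Z1→Largo 10, Z2→Largo 2, Z3→Largo 5, Z4→Largo 3, Z5→Wirral 4, Z6→Wirral 7, Z7→Largo 2. Service 33; fixed 11; total 44.
{Ashby, Wirral, Largo}: Z1→Largo 10, Z2→Largo 2, Z3→Largo 5, Z4→Largo 3, Z5→Ashby 2, Z6→Wirral 7, Z7→Largo 2. Service 31; fixed 14; total 45.
{Ashby, Dover, Wirral, Largo, Quay}: Z1→Quay 9, Z2→Largo 2, Z3→Dover 5, Z4→Dover 3, Z5→Ashby 2, Z6→Wirral 7, Z7→Largo 2. Service 30; fixed 28; total 58.
No other subset beats 42.

Open Ashby and Largo; minimum total cost 42.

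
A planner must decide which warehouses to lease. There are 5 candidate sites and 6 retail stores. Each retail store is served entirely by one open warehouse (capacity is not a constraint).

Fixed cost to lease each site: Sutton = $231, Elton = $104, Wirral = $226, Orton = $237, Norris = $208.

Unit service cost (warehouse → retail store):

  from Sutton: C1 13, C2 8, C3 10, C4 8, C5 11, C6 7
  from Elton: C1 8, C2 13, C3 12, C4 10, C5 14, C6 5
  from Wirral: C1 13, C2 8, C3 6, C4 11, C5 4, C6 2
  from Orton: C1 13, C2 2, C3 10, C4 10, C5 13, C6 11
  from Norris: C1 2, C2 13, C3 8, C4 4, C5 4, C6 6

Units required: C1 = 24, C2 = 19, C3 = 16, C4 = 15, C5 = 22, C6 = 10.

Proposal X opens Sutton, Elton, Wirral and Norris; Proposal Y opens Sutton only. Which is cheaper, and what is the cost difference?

Proposal X: {Sutton, Elton, Wirral, Norris}: C1→Norris 2·24=48, C2→Sutton 8·19=152, C3→Wirral 6·16=96, C4→Norris 4·15=60, C5→Wirral 4·22=88, C6→Wirral 2·10=20. Service 464; fixed 769; total 1233.
Proposal Y: {Sutton}: C1→Sutton 13·24=312, C2→Sutton 8·19=152, C3→Sutton 10·16=160, C4→Sutton 8·15=120, C5→Sutton 11·22=242, C6→Sutton 7·10=70. Service 1056; fixed 231; total 1287.
Difference: |1233 − 1287| = 54.

Proposal X is cheaper by 54.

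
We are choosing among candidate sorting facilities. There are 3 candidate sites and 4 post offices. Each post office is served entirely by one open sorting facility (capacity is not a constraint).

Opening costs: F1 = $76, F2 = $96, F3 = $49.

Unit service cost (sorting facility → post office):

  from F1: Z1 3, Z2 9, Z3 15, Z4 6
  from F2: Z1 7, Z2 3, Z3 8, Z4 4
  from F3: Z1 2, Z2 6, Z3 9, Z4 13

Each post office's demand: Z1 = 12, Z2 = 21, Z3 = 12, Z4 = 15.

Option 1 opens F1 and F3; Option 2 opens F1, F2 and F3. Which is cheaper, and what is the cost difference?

Option 2 is cheaper by 9.

Option 1: {F1, F3}: Z1→F3 2·12=24, Z2→F3 6·21=126, Z3→F3 9·12=108, Z4→F1 6·15=90. Service 348; fixed 125; total 473.
Option 2: {F1, F2, F3}: Z1→F3 2·12=24, Z2→F2 3·21=63, Z3→F2 8·12=96, Z4→F2 4·15=60. Service 243; fixed 221; total 464.
Difference: |473 − 464| = 9.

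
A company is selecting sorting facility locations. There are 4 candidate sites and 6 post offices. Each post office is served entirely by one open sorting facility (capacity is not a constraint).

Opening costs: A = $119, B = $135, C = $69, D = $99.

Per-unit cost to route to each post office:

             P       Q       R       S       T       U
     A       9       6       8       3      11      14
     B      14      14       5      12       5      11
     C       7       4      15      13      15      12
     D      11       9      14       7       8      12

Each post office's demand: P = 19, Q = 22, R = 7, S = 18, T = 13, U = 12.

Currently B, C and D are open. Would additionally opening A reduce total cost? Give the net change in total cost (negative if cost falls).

Current service cost with {B, C, D}: 579.
Adding A: each post office re-picks its cheapest; new service cost 507, saving 72.
Extra fixed cost: 119. Net change = 119 − 72 = 47.
(Totals: 882 → 929.)

No — net change +47 (cost rises by 47).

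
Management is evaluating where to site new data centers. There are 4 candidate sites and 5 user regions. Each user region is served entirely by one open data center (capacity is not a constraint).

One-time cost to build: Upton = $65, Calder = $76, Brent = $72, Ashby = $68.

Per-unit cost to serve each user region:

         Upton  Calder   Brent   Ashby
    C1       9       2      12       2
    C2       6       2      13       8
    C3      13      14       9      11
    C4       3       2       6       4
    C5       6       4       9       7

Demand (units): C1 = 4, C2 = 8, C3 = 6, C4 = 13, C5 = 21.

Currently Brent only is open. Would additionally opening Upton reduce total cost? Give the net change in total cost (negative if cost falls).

Yes — net change −105 (cost falls by 105).

Current service cost with {Brent}: 473.
Adding Upton: each user region re-picks its cheapest; new service cost 303, saving 170.
Extra fixed cost: 65. Net change = 65 − 170 = -105.
(Totals: 545 → 440.)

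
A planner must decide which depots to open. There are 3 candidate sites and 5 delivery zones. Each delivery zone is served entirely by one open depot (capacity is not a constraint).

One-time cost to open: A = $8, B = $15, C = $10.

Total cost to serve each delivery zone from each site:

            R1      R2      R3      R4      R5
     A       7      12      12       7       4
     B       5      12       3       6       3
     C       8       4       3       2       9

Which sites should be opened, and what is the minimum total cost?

For any fixed open set, each delivery zone goes to its cheapest open site; total = fixed + service.
{C}: R1→C 8, R2→C 4, R3→C 3, R4→C 2, R5→C 9. Service 26; fixed 10; total 36.
{A, C}: service 20 + fixed 18 = 38
{B, C}: R1→B 5, R2→C 4, R3→B 3, R4→C 2, R5→B 3. Service 17; fixed 25; total 42.
{A, B, C}: service 17 + fixed 33 = 50
(All 7 nonempty subsets were checked; C only is lowest.)

Open C only; minimum total cost 36.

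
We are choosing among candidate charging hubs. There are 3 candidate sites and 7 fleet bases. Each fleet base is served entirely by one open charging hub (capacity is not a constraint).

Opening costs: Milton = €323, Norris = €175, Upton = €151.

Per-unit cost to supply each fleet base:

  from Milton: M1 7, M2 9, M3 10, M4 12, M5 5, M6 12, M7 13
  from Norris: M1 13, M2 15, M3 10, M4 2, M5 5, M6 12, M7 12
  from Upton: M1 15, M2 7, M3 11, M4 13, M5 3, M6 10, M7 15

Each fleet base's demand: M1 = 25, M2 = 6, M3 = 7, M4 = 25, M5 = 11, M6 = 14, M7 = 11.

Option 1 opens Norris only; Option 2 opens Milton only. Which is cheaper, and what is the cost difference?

Option 1: {Norris}: M1→Norris 13·25=325, M2→Norris 15·6=90, M3→Norris 10·7=70, M4→Norris 2·25=50, M5→Norris 5·11=55, M6→Norris 12·14=168, M7→Norris 12·11=132. Service 890; fixed 175; total 1065.
Option 2: {Milton}: M1→Milton 7·25=175, M2→Milton 9·6=54, M3→Milton 10·7=70, M4→Milton 12·25=300, M5→Milton 5·11=55, M6→Milton 12·14=168, M7→Milton 13·11=143. Service 965; fixed 323; total 1288.
Difference: |1065 − 1288| = 223.

Option 1 is cheaper by 223.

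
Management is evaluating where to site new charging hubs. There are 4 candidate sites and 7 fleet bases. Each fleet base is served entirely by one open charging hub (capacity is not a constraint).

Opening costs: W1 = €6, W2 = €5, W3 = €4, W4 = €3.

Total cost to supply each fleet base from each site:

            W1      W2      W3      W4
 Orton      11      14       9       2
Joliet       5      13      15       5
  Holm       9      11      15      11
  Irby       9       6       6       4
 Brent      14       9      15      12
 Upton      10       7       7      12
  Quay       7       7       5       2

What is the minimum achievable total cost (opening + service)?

For any fixed open set, each fleet base goes to its cheapest open site; total = fixed + service.
{W2, W4}: Orton→W4 2, Joliet→W4 5, Holm→W2 11, Irby→W4 4, Brent→W2 9, Upton→W2 7, Quay→W4 2. Service 40; fixed 8; total 48.
{W3, W4}: Orton→W4 2, Joliet→W4 5, Holm→W4 11, Irby→W4 4, Brent→W4 12, Upton→W3 7, Quay→W4 2. Service 43; fixed 7; total 50.
{W4}: Orton→W4 2, Joliet→W4 5, Holm→W4 11, Irby→W4 4, Brent→W4 12, Upton→W4 12, Quay→W4 2. Service 48; fixed 3; total 51.
{W1, W2, W3, W4}: service 38 + fixed 18 = 56
No other subset beats 48.

Minimum total cost: 48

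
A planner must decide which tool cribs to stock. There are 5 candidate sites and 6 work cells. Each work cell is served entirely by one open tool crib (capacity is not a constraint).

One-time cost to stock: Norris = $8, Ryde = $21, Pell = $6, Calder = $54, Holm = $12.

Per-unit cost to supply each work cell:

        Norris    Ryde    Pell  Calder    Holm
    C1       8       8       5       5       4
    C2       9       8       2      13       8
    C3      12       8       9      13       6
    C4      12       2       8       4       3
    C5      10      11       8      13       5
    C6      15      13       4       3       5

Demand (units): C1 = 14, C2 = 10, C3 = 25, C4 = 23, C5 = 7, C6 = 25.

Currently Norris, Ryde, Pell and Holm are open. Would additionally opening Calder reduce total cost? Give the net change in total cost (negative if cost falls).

Current service cost with {Norris, Ryde, Pell, Holm}: 407.
Adding Calder: each work cell re-picks its cheapest; new service cost 382, saving 25.
Extra fixed cost: 54. Net change = 54 − 25 = 29.
(Totals: 454 → 483.)

No — net change +29 (cost rises by 29).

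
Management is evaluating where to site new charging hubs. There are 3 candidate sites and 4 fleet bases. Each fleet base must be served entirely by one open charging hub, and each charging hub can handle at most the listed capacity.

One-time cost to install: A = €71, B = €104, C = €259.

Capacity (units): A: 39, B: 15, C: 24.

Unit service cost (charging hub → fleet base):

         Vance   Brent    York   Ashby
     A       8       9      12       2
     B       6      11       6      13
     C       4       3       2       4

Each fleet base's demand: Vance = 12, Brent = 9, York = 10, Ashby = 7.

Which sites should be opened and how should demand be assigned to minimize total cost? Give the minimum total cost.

Open {A}: Vance→A 8·12=96, Brent→A 9·9=81, York→A 12·10=120, Ashby→A 2·7=14.
Loads: A carries 38/39. Service 311; fixed 71; total 382.
Next best feasible plan costs 426.

Minimum total cost: 382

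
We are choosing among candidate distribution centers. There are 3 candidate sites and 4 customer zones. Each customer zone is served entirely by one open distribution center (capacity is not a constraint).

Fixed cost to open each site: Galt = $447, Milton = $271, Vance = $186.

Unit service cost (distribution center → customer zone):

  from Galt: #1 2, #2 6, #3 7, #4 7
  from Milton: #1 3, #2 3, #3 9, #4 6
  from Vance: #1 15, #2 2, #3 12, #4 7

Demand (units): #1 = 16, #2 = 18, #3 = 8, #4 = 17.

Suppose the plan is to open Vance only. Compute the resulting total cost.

Total cost: 677

Each customer zone is assigned to its cheapest site among the open ones.
{Vance}: #1→Vance 15·16=240, #2→Vance 2·18=36, #3→Vance 12·8=96, #4→Vance 7·17=119. Service 491; fixed 186; total 677.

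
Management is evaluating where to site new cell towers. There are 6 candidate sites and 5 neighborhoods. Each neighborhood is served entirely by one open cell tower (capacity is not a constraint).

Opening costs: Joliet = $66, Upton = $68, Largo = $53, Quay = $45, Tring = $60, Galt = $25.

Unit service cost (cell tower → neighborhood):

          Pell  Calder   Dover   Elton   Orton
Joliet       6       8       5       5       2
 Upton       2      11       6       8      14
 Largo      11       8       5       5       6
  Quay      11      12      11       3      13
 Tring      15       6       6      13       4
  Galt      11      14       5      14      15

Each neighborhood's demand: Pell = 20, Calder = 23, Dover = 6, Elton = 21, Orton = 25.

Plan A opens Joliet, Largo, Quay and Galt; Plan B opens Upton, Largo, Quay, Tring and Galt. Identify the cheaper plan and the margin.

Plan A: {Joliet, Largo, Quay, Galt}: Pell→Joliet 6·20=120, Calder→Joliet 8·23=184, Dover→Joliet 5·6=30, Elton→Quay 3·21=63, Orton→Joliet 2·25=50. Service 447; fixed 189; total 636.
Plan B: {Upton, Largo, Quay, Tring, Galt}: Pell→Upton 2·20=40, Calder→Tring 6·23=138, Dover→Largo 5·6=30, Elton→Quay 3·21=63, Orton→Tring 4·25=100. Service 371; fixed 251; total 622.
Difference: |636 − 622| = 14.

Plan B is cheaper by 14.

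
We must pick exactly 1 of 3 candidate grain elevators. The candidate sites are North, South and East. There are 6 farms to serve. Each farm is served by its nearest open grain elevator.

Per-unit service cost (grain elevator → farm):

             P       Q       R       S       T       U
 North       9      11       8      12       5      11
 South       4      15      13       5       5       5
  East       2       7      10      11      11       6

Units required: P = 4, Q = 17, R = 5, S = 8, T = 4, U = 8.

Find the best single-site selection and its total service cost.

Choose East only; total service cost 357.

With exactly 1 open, each farm uses its cheapest among the chosen.
{East}: P→East 2·4=8, Q→East 7·17=119, R→East 10·5=50, S→East 11·8=88, T→East 11·4=44, U→East 6·8=48. Service cost 357.
{South}: service cost 436
{North}: service cost 467
Among all 3 size-1 choices, {East} is lowest.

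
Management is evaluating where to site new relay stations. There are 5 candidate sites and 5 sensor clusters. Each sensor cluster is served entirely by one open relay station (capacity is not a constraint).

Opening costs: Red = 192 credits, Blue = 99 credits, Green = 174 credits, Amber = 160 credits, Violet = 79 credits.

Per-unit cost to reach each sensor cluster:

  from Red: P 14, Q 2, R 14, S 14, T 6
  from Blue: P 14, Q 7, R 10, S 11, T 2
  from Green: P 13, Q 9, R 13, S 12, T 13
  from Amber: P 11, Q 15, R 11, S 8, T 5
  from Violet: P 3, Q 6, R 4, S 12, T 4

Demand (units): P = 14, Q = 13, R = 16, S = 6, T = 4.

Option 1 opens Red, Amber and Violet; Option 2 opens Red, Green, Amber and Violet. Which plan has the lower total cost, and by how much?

Option 1 is cheaper by 174.

Option 1: {Red, Amber, Violet}: P→Violet 3·14=42, Q→Red 2·13=26, R→Violet 4·16=64, S→Amber 8·6=48, T→Violet 4·4=16. Service 196; fixed 431; total 627.
Option 2: {Red, Green, Amber, Violet}: P→Violet 3·14=42, Q→Red 2·13=26, R→Violet 4·16=64, S→Amber 8·6=48, T→Violet 4·4=16. Service 196; fixed 605; total 801.
Difference: |627 − 801| = 174.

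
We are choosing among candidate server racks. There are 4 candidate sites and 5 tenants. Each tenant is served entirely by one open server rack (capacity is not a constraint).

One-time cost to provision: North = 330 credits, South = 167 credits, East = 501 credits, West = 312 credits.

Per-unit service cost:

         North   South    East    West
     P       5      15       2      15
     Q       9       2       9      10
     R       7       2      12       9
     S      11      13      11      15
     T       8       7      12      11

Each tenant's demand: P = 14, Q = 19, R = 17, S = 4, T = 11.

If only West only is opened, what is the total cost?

Total cost: 1046

Each tenant is assigned to its cheapest site among the open ones.
{West}: P→West 15·14=210, Q→West 10·19=190, R→West 9·17=153, S→West 15·4=60, T→West 11·11=121. Service 734; fixed 312; total 1046.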